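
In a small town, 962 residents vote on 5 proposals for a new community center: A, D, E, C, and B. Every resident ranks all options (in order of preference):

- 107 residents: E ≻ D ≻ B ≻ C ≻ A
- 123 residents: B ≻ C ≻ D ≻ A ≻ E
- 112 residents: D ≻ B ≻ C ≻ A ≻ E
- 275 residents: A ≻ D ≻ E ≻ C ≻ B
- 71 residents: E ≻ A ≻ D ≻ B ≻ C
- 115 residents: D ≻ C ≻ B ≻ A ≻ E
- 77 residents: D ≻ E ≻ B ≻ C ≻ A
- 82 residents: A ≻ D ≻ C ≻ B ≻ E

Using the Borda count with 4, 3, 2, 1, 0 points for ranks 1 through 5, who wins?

D

A: 107·0 + 123·1 + 112·1 + 275·4 + 71·3 + 115·1 + 77·0 + 82·4 = 1991
D: 107·3 + 123·2 + 112·4 + 275·3 + 71·2 + 115·4 + 77·4 + 82·3 = 2996
E: 107·4 + 123·0 + 112·0 + 275·2 + 71·4 + 115·0 + 77·3 + 82·0 = 1493
C: 107·1 + 123·3 + 112·2 + 275·1 + 71·0 + 115·3 + 77·1 + 82·2 = 1561
B: 107·2 + 123·4 + 112·3 + 275·0 + 71·1 + 115·2 + 77·2 + 82·1 = 1579
D has the highest Borda score (2996).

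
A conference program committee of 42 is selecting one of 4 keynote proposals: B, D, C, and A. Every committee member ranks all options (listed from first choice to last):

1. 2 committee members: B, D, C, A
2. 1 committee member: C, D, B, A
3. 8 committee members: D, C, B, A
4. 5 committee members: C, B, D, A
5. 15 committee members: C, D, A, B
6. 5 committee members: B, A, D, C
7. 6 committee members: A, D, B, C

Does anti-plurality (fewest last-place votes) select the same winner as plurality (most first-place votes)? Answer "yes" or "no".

Anti-plurality — last-place votes: B 15, D 0, C 11, A 16. Winner: D.
Plurality — first-place votes: B 7, D 8, C 21, A 6. Winner: C.
The two methods disagree.

no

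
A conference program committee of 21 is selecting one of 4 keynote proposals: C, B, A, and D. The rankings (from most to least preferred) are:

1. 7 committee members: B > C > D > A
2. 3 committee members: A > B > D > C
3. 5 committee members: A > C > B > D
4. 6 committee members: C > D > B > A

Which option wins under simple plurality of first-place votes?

A

First-place votes: C 6, B 7, A 8, D 0.
A has the most first-place votes.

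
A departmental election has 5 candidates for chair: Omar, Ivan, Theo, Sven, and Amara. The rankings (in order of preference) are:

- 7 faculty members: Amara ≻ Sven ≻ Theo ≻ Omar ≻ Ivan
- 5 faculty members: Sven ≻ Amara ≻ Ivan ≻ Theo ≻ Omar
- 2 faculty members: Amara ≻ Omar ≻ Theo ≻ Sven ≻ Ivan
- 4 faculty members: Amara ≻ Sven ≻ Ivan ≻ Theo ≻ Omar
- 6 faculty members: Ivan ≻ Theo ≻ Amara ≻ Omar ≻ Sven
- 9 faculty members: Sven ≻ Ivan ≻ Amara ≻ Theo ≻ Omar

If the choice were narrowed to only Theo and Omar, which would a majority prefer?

Theo

Voters preferring Theo to Omar: 31; preferring Omar to Theo: 2.
Theo wins the head-to-head.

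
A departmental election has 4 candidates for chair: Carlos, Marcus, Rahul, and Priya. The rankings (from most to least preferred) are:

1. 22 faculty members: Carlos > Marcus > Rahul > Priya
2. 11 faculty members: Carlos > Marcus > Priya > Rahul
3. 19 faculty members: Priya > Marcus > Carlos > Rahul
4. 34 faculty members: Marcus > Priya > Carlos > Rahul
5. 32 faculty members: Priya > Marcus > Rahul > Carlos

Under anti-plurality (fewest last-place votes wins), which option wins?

Marcus

Last-place votes: Carlos 32, Marcus 0, Rahul 64, Priya 22.
Marcus is ranked last by the fewest voters, so Marcus wins.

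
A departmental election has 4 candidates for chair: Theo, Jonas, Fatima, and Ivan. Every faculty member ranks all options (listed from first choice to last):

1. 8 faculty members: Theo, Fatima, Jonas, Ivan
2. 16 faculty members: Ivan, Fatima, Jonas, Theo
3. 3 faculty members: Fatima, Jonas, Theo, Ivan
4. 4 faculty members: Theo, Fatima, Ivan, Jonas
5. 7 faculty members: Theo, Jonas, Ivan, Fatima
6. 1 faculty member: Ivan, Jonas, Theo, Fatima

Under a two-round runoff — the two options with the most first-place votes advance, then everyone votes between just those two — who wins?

Theo

Round 1 first-place votes: Theo 19, Jonas 0, Fatima 3, Ivan 17.
Theo and Ivan advance.
Runoff: Theo is preferred to Ivan by 22 voters; Ivan by 17.
Theo wins the runoff.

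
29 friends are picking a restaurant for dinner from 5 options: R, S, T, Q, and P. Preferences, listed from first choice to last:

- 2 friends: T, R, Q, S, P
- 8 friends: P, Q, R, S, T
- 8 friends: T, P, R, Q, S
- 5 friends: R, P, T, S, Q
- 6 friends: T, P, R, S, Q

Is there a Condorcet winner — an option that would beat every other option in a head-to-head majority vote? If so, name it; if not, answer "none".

T vs R: 16–13 for T.
T vs S: 21–8 for T.
T vs Q: 21–8 for T.
T vs P: 16–13 for T.
T beats every other option head-to-head.

T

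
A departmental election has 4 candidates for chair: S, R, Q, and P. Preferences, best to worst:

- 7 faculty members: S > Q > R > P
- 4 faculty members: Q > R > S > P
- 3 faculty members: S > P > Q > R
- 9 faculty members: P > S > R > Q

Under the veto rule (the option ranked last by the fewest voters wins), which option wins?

S

Last-place votes: S 0, R 3, Q 9, P 11.
S is ranked last by the fewest voters, so S wins.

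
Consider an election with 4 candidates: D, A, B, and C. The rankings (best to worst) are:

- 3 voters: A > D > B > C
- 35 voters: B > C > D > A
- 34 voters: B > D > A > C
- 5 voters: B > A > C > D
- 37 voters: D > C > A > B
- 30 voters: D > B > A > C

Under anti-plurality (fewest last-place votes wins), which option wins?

Last-place votes: D 5, A 35, B 37, C 67.
D is ranked last by the fewest voters, so D wins.

D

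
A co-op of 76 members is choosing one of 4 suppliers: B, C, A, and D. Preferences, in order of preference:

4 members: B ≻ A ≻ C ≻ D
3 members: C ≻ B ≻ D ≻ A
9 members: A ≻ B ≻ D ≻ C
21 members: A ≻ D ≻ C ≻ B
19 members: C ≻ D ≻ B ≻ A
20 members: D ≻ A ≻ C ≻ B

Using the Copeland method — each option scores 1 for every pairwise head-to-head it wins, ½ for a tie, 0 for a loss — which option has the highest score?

B: loses to C, A, and D → score 0.
C: beats B; loses to A and D → score 1.
A: beats B and C; loses to D → score 2.
D: beats B, C, and A → score 3.
D has the best pairwise record.

D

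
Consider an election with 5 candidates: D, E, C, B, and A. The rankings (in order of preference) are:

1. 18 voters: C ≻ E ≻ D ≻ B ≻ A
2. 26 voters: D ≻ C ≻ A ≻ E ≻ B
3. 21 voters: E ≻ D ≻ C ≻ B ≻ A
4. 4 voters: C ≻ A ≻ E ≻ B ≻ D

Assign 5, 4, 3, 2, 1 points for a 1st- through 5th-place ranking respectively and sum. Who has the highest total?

C

D: 18·3 + 26·5 + 21·4 + 4·1 = 272
E: 18·4 + 26·2 + 21·5 + 4·3 = 241
C: 18·5 + 26·4 + 21·3 + 4·5 = 277
B: 18·2 + 26·1 + 21·2 + 4·2 = 112
A: 18·1 + 26·3 + 21·1 + 4·4 = 133
C has the highest Borda score (277).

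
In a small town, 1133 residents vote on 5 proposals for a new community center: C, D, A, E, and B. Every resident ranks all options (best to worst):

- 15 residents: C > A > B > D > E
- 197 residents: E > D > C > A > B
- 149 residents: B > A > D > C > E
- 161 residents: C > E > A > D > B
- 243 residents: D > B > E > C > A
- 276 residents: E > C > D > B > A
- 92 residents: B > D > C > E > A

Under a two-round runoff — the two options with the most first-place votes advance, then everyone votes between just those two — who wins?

Round 1 first-place votes: C 176, D 243, A 0, E 473, B 241.
E and D advance.
Runoff: E is preferred to D by 634 voters; D by 499.
E wins the runoff.

E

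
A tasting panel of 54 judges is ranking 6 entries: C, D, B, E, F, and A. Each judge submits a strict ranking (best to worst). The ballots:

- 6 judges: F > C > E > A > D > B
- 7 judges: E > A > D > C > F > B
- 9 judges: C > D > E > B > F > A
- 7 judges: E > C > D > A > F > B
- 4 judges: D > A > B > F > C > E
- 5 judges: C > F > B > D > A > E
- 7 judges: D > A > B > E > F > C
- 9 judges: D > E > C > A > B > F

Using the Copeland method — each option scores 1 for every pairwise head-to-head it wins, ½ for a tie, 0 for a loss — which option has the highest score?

C: beats B, F, and A; ties D; loses to E → score 3.5.
D: beats B, E, F, and A; ties C → score 4.5.
B: beats F; loses to C, D, E, and A → score 1.
E: beats C, B, F, and A; loses to D → score 4.
F: loses to C, D, B, E, and A → score 0.
A: beats B and F; loses to C, D, and E → score 2.
D has the best pairwise record.

D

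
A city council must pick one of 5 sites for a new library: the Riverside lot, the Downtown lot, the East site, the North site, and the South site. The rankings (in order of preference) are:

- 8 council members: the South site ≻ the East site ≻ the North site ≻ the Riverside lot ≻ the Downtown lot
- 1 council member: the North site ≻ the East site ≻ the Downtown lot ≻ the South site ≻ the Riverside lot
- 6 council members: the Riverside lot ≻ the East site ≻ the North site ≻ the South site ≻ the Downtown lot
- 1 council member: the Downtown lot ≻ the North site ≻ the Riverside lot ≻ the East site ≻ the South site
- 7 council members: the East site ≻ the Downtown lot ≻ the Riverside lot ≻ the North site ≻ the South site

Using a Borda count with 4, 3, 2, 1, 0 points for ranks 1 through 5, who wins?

the East site

the Riverside lot: 8·1 + 1·0 + 6·4 + 1·2 + 7·2 = 48
the Downtown lot: 8·0 + 1·2 + 6·0 + 1·4 + 7·3 = 27
the East site: 8·3 + 1·3 + 6·3 + 1·1 + 7·4 = 74
the North site: 8·2 + 1·4 + 6·2 + 1·3 + 7·1 = 42
the South site: 8·4 + 1·1 + 6·1 + 1·0 + 7·0 = 39
the East site has the highest Borda score (74).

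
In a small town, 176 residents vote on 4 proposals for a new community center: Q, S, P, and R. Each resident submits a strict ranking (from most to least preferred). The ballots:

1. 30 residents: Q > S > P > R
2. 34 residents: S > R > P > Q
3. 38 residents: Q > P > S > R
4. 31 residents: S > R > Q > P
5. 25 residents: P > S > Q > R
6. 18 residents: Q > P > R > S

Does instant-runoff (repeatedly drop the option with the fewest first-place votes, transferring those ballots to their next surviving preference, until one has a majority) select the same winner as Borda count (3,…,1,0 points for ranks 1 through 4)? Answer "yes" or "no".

yes

Instant-runoff — R1 Q 86, S 65, P 25, R 0 (R out); R2 Q 86, S 65, P 25 (P out); R3 Q 86, S 90 (S winner). Winner: S.
Borda — scores: Q 314, S 343, P 251, R 148. Winner: S.
The two methods agree.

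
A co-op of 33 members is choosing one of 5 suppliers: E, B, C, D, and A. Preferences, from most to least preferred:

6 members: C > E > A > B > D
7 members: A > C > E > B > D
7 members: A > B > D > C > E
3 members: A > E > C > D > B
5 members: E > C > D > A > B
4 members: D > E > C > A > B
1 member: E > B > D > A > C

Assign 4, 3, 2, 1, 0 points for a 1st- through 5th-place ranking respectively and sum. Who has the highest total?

E: 6·3 + 7·2 + 7·0 + 3·3 + 5·4 + 4·3 + 1·4 = 77
B: 6·1 + 7·1 + 7·3 + 3·0 + 5·0 + 4·0 + 1·3 = 37
C: 6·4 + 7·3 + 7·1 + 3·2 + 5·3 + 4·2 + 1·0 = 81
D: 6·0 + 7·0 + 7·2 + 3·1 + 5·2 + 4·4 + 1·2 = 45
A: 6·2 + 7·4 + 7·4 + 3·4 + 5·1 + 4·1 + 1·1 = 90
A has the highest Borda score (90).

A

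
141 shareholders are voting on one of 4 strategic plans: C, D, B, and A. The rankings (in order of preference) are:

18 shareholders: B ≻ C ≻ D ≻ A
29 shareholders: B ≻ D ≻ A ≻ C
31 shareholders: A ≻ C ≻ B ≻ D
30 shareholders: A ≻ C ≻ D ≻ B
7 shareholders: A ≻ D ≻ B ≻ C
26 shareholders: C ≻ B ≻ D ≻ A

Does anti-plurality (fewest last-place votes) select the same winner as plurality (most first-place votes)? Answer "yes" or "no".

Anti-plurality — last-place votes: C 36, D 31, B 30, A 44. Winner: B.
Plurality — first-place votes: C 26, D 0, B 47, A 68. Winner: A.
The two methods disagree.

no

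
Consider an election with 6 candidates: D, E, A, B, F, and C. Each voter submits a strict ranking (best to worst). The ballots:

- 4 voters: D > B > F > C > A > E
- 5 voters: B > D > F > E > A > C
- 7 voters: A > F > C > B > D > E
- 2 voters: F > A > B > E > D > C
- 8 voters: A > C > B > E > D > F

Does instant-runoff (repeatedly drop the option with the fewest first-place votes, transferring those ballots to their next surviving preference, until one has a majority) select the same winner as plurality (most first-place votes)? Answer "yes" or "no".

Instant-runoff — R1 D 4, E 0, A 15, B 5, F 2, C 0 (A winner). Winner: A.
Plurality — first-place votes: D 4, E 0, A 15, B 5, F 2, C 0. Winner: A.
The two methods agree.

yes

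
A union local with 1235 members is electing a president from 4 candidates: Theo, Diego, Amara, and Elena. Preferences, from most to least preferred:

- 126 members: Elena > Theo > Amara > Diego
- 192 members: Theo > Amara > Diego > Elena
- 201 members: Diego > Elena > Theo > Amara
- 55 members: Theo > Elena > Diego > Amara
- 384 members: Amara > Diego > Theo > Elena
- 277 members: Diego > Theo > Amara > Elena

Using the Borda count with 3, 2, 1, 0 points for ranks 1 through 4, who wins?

Diego

Theo: 126·2 + 192·3 + 201·1 + 55·3 + 384·1 + 277·2 = 2132
Diego: 126·0 + 192·1 + 201·3 + 55·1 + 384·2 + 277·3 = 2449
Amara: 126·1 + 192·2 + 201·0 + 55·0 + 384·3 + 277·1 = 1939
Elena: 126·3 + 192·0 + 201·2 + 55·2 + 384·0 + 277·0 = 890
Diego has the highest Borda score (2449).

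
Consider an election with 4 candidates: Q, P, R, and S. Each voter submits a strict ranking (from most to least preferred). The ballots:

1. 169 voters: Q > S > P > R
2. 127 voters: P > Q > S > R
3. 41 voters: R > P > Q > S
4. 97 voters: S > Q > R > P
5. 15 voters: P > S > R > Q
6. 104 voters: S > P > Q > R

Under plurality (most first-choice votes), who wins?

S

First-place votes: Q 169, P 142, R 41, S 201.
S has the most first-place votes.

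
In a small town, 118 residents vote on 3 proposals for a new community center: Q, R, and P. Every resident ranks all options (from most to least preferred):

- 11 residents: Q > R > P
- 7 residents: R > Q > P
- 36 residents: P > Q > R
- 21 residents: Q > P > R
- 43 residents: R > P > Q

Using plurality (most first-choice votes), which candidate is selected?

First-place votes: Q 32, R 50, P 36.
R has the most first-place votes.

R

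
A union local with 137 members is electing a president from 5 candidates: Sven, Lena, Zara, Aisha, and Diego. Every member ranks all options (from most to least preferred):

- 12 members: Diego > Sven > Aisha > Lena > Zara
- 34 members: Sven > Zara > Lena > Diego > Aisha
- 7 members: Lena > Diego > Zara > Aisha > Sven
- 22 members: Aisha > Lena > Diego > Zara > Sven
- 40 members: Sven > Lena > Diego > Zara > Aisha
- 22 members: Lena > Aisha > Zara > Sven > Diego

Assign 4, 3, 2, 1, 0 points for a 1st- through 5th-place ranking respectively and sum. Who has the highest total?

Sven: 12·3 + 34·4 + 7·0 + 22·0 + 40·4 + 22·1 = 354
Lena: 12·1 + 34·2 + 7·4 + 22·3 + 40·3 + 22·4 = 382
Zara: 12·0 + 34·3 + 7·2 + 22·1 + 40·1 + 22·2 = 222
Aisha: 12·2 + 34·0 + 7·1 + 22·4 + 40·0 + 22·3 = 185
Diego: 12·4 + 34·1 + 7·3 + 22·2 + 40·2 + 22·0 = 227
Lena has the highest Borda score (382).

Lena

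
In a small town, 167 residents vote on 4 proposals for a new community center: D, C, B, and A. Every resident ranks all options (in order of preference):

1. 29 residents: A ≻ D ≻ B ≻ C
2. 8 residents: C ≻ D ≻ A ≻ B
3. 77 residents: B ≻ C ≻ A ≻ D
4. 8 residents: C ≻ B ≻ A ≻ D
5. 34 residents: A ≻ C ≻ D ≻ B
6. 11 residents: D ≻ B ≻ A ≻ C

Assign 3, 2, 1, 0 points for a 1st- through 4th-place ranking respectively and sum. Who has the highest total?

B

D: 29·2 + 8·2 + 77·0 + 8·0 + 34·1 + 11·3 = 141
C: 29·0 + 8·3 + 77·2 + 8·3 + 34·2 + 11·0 = 270
B: 29·1 + 8·0 + 77·3 + 8·2 + 34·0 + 11·2 = 298
A: 29·3 + 8·1 + 77·1 + 8·1 + 34·3 + 11·1 = 293
B has the highest Borda score (298).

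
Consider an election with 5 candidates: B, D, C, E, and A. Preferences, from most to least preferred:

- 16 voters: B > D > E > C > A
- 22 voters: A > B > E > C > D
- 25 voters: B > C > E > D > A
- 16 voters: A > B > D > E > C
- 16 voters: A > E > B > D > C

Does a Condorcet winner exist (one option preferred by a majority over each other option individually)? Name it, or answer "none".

A

A vs B: 54–41 for A.
A vs D: 54–41 for A.
A vs C: 54–41 for A.
A vs E: 54–41 for A.
A beats every other option head-to-head.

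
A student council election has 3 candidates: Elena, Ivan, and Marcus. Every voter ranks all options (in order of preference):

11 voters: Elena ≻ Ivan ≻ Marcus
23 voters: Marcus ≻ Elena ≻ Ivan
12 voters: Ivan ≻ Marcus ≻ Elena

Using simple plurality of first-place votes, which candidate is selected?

First-place votes: Elena 11, Ivan 12, Marcus 23.
Marcus has the most first-place votes.

Marcus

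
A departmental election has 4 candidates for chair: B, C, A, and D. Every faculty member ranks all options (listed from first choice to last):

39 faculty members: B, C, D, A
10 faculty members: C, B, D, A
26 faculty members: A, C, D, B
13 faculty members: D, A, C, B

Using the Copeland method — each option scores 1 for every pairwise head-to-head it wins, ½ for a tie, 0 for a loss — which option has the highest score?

C

B: beats A and D; loses to C → score 2.
C: beats B, A, and D → score 3.
A: loses to B, C, and D → score 0.
D: beats A; loses to B and C → score 1.
C has the best pairwise record.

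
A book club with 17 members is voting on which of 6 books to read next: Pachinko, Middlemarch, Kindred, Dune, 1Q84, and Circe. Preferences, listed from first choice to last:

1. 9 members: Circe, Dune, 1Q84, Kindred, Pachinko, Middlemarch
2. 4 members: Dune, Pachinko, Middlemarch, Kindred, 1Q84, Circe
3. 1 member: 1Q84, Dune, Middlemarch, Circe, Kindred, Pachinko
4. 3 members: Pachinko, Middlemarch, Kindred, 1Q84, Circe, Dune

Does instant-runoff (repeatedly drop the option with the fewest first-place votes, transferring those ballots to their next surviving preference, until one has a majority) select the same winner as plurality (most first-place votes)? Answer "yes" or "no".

yes

Instant-runoff — R1 Pachinko 3, Middlemarch 0, Kindred 0, Dune 4, 1Q84 1, Circe 9 (Circe winner). Winner: Circe.
Plurality — first-place votes: Pachinko 3, Middlemarch 0, Kindred 0, Dune 4, 1Q84 1, Circe 9. Winner: Circe.
The two methods agree.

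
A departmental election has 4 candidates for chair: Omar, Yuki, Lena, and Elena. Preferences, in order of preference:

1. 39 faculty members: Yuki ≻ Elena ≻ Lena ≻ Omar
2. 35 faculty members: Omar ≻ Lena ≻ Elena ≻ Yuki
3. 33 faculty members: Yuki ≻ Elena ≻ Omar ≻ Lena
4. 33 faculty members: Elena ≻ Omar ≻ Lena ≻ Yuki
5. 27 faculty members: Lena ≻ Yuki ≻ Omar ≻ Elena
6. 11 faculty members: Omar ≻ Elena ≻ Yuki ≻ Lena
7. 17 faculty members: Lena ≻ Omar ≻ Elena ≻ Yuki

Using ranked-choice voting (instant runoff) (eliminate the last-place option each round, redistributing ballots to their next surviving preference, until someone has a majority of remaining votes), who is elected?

Yuki

Round 1: Omar 46, Yuki 72, Lena 44, Elena 33. Eliminate Elena.
Round 2: Omar 79, Yuki 72, Lena 44. Eliminate Lena.
Round 3: Omar 96, Yuki 99. Yuki has a majority.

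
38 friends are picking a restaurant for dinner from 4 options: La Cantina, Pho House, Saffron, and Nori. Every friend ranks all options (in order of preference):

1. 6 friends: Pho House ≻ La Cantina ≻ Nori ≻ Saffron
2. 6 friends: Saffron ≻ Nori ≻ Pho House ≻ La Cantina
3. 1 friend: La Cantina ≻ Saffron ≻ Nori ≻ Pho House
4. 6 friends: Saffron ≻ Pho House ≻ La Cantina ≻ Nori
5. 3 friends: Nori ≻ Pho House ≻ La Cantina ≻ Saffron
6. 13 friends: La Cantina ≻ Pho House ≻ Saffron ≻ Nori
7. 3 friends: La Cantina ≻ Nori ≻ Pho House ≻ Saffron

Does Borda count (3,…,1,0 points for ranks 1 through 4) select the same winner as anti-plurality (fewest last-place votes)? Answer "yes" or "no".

no

Borda — scores: La Cantina 72, Pho House 71, Saffron 51, Nori 34. Winner: La Cantina.
Anti-plurality — last-place votes: La Cantina 6, Pho House 1, Saffron 12, Nori 19. Winner: Pho House.
The two methods disagree.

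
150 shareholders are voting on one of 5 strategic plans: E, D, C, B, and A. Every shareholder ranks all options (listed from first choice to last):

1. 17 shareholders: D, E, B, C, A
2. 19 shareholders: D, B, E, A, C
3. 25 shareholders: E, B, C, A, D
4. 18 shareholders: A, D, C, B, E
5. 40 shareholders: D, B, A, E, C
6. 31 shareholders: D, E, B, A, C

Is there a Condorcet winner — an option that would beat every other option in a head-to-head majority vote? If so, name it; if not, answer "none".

D vs E: 125–25 for D.
D vs C: 125–25 for D.
D vs B: 125–25 for D.
D vs A: 107–43 for D.
D beats every other option head-to-head.

D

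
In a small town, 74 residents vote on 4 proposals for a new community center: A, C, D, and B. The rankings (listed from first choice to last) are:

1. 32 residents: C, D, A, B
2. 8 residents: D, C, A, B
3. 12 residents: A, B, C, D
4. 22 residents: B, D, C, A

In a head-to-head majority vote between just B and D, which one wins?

Voters preferring B to D: 34; preferring D to B: 40.
D wins the head-to-head.

D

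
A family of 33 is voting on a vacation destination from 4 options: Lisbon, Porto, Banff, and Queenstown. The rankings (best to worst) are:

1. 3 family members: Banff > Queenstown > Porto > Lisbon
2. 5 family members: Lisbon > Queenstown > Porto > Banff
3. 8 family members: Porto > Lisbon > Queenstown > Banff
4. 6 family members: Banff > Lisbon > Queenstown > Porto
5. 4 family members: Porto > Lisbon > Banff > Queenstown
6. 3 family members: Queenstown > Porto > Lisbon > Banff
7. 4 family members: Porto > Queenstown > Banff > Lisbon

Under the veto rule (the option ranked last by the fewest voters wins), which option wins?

Queenstown

Last-place votes: Lisbon 7, Porto 6, Banff 16, Queenstown 4.
Queenstown is ranked last by the fewest voters, so Queenstown wins.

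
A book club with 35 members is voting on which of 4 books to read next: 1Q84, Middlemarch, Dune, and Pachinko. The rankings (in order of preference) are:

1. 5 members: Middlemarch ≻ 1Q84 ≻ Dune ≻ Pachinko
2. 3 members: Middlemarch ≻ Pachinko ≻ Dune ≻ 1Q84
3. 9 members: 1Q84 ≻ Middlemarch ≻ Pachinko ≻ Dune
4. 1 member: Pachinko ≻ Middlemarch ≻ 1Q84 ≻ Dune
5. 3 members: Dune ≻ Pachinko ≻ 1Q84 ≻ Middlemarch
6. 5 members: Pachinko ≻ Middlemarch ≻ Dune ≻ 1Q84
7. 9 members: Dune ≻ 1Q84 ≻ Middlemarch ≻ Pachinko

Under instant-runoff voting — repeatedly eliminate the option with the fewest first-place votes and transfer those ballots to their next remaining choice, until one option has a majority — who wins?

Middlemarch

Round 1: 1Q84 9, Middlemarch 8, Dune 12, Pachinko 6. Eliminate Pachinko.
Round 2: 1Q84 9, Middlemarch 14, Dune 12. Eliminate 1Q84.
Round 3: Middlemarch 23, Dune 12. Middlemarch has a majority.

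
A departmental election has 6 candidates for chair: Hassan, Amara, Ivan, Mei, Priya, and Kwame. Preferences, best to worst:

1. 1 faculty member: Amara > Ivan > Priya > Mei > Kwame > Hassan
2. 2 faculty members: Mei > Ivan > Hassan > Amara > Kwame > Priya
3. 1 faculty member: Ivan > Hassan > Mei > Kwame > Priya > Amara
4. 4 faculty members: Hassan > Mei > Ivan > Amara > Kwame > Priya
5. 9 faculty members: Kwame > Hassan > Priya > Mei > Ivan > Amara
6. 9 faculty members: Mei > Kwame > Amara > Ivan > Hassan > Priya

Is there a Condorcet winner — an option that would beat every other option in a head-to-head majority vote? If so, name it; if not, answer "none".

none

Checking pairwise contests:
Kwame beats Hassan 19–7.
Hassan beats Amara 16–10.
Mei beats Ivan 24–2.
Hassan beats Mei 14–12.
Hassan beats Priya 25–1.
Mei beats Kwame 17–9.
Every option loses at least one head-to-head, so there is no Condorcet winner.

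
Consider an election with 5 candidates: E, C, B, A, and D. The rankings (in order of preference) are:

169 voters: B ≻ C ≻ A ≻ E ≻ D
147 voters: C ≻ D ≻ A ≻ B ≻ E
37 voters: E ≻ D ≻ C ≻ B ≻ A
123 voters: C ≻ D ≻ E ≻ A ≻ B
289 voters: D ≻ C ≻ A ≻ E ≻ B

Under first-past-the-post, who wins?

First-place votes: E 37, C 270, B 169, A 0, D 289.
D has the most first-place votes.

D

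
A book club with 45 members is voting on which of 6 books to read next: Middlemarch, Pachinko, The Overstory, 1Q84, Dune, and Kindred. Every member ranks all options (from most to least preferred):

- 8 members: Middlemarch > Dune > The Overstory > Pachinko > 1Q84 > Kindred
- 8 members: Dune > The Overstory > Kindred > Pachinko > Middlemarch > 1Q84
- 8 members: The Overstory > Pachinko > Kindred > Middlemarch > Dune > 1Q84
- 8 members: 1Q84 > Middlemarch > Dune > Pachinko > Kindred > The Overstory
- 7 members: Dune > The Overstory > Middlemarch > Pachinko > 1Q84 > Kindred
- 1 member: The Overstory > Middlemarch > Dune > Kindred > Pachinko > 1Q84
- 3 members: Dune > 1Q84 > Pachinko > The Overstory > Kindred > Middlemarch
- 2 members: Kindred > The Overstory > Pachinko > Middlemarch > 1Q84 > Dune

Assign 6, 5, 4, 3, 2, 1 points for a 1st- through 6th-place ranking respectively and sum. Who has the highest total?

Middlemarch: 8·6 + 8·2 + 8·3 + 8·5 + 7·4 + 1·5 + 3·1 + 2·3 = 170
Pachinko: 8·3 + 8·3 + 8·5 + 8·3 + 7·3 + 1·2 + 3·4 + 2·4 = 155
The Overstory: 8·4 + 8·5 + 8·6 + 8·1 + 7·5 + 1·6 + 3·3 + 2·5 = 188
1Q84: 8·2 + 8·1 + 8·1 + 8·6 + 7·2 + 1·1 + 3·5 + 2·2 = 114
Dune: 8·5 + 8·6 + 8·2 + 8·4 + 7·6 + 1·4 + 3·6 + 2·1 = 202
Kindred: 8·1 + 8·4 + 8·4 + 8·2 + 7·1 + 1·3 + 3·2 + 2·6 = 116
Dune has the highest Borda score (202).

Dune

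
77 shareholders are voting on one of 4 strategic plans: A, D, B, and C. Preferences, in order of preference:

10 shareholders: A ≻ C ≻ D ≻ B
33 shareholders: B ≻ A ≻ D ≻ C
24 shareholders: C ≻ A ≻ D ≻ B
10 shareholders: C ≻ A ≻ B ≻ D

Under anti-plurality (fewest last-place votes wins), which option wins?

Last-place votes: A 0, D 10, B 34, C 33.
A is ranked last by the fewest voters, so A wins.

A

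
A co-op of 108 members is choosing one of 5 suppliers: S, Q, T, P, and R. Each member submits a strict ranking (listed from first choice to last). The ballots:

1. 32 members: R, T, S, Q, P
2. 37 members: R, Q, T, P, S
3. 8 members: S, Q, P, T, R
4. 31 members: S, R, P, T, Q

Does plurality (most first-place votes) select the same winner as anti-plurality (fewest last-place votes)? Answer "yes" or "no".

Plurality — first-place votes: S 39, Q 0, T 0, P 0, R 69. Winner: R.
Anti-plurality — last-place votes: S 37, Q 31, T 0, P 32, R 8. Winner: T.
The two methods disagree.

no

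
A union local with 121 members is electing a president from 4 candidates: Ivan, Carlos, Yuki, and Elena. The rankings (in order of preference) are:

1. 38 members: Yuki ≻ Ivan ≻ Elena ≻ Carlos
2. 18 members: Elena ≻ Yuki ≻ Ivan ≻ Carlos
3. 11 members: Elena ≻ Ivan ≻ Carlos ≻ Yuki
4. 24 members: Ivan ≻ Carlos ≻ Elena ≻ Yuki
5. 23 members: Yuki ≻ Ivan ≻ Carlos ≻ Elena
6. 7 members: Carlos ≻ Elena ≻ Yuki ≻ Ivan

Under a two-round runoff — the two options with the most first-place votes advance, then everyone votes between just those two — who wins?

Yuki

Round 1 first-place votes: Ivan 24, Carlos 7, Yuki 61, Elena 29.
Yuki and Elena advance.
Runoff: Yuki is preferred to Elena by 61 voters; Elena by 60.
Yuki wins the runoff.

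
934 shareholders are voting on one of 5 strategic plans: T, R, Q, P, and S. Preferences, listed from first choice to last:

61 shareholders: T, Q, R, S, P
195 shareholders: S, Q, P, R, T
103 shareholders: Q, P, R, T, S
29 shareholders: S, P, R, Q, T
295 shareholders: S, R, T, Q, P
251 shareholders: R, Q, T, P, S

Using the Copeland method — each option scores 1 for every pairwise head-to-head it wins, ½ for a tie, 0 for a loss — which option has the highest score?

S

T: beats P; loses to R, Q, and S → score 1.
R: beats T, Q, and P; loses to S → score 3.
Q: beats T and P; loses to R and S → score 2.
P: loses to T, R, Q, and S → score 0.
S: beats T, R, Q, and P → score 4.
S has the best pairwise record.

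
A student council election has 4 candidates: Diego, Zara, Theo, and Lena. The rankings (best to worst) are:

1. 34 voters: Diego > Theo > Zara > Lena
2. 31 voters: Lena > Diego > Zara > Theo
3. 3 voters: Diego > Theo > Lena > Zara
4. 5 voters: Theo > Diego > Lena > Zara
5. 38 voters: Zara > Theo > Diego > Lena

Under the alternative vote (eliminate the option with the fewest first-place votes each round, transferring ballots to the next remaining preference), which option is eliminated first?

Theo

Round 1: Diego 37, Zara 38, Theo 5, Lena 31. Eliminate Theo.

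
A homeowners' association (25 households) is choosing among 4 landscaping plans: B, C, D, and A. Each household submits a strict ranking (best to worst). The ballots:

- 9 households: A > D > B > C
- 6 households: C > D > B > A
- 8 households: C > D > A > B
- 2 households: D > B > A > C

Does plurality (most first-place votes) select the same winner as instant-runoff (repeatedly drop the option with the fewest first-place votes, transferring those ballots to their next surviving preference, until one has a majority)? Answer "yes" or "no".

yes

Plurality — first-place votes: B 0, C 14, D 2, A 9. Winner: C.
Instant-runoff — R1 B 0, C 14, D 2, A 9 (C winner). Winner: C.
The two methods agree.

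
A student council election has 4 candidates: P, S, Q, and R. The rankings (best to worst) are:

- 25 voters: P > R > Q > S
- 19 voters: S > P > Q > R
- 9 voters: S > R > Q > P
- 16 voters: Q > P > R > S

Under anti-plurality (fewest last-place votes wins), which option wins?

Q

Last-place votes: P 9, S 41, Q 0, R 19.
Q is ranked last by the fewest voters, so Q wins.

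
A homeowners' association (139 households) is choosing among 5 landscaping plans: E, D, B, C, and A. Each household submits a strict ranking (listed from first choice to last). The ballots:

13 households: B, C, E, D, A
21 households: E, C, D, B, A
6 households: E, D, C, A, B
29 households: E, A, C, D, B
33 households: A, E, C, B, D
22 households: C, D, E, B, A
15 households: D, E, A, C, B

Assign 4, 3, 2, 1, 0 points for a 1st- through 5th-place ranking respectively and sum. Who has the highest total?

E: 13·2 + 21·4 + 6·4 + 29·4 + 33·3 + 22·2 + 15·3 = 438
D: 13·1 + 21·2 + 6·3 + 29·1 + 33·0 + 22·3 + 15·4 = 228
B: 13·4 + 21·1 + 6·0 + 29·0 + 33·1 + 22·1 + 15·0 = 128
C: 13·3 + 21·3 + 6·2 + 29·2 + 33·2 + 22·4 + 15·1 = 341
A: 13·0 + 21·0 + 6·1 + 29·3 + 33·4 + 22·0 + 15·2 = 255
E has the highest Borda score (438).

E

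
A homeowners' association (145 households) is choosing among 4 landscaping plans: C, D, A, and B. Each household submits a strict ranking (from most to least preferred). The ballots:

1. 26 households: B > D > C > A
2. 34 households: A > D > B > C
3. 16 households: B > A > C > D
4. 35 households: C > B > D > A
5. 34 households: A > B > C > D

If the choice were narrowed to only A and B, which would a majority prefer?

B

Voters preferring A to B: 68; preferring B to A: 77.
B wins the head-to-head.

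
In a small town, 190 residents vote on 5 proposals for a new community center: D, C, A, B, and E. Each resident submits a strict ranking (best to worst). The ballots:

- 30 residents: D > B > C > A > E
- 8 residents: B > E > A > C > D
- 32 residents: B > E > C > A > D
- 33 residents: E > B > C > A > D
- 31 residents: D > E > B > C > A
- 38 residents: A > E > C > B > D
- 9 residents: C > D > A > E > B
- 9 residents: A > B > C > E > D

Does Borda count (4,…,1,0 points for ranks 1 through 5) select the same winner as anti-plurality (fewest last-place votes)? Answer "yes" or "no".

no

Borda — scores: D 271, C 359, A 317, B 476, E 477. Winner: E.
Anti-plurality — last-place votes: D 120, C 0, A 31, B 9, E 30. Winner: C.
The two methods disagree.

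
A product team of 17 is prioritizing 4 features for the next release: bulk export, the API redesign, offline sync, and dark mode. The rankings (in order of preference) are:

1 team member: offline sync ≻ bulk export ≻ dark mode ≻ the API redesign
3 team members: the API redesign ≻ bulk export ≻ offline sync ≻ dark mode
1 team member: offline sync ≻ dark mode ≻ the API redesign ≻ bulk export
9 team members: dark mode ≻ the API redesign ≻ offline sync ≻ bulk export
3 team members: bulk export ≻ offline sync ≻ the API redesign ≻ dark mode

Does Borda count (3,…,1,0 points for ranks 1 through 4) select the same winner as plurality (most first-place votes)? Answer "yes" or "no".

Borda — scores: bulk export 17, the API redesign 31, offline sync 24, dark mode 30. Winner: the API redesign.
Plurality — first-place votes: bulk export 3, the API redesign 3, offline sync 2, dark mode 9. Winner: dark mode.
The two methods disagree.

no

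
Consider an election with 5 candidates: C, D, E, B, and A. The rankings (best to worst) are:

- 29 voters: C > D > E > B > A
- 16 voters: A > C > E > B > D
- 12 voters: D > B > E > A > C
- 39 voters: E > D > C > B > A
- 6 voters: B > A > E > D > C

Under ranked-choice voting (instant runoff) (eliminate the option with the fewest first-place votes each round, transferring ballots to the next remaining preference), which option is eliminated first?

B

Round 1: C 29, D 12, E 39, B 6, A 16. Eliminate B.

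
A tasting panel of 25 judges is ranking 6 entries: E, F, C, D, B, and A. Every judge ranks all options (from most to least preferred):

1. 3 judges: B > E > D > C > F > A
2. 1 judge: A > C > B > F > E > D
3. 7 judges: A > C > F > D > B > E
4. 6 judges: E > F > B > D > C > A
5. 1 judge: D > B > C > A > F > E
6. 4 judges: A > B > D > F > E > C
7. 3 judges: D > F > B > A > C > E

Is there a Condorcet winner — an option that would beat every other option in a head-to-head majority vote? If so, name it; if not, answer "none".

Checking pairwise contests:
F beats E 16–9.
A beats F 13–12.
E beats C 13–12.
F beats D 14–11.
F beats B 16–9.
D beats A 13–12.
Every option loses at least one head-to-head, so there is no Condorcet winner.

none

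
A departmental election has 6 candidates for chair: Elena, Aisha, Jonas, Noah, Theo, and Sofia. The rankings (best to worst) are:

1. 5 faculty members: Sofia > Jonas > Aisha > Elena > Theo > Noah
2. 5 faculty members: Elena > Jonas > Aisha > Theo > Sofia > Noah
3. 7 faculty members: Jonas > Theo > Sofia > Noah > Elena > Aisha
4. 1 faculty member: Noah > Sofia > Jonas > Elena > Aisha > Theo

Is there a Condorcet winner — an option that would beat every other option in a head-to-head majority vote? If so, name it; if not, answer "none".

Jonas

Jonas vs Elena: 13–5 for Jonas.
Jonas vs Aisha: 18–0 for Jonas.
Jonas vs Noah: 17–1 for Jonas.
Jonas vs Theo: 18–0 for Jonas.
Jonas vs Sofia: 12–6 for Jonas.
Jonas beats every other option head-to-head.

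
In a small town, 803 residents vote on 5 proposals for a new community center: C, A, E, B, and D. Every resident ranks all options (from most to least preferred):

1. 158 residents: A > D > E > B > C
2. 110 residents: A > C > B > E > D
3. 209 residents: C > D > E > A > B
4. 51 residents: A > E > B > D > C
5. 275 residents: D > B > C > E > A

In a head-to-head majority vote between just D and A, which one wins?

D

Voters preferring D to A: 484; preferring A to D: 319.
D wins the head-to-head.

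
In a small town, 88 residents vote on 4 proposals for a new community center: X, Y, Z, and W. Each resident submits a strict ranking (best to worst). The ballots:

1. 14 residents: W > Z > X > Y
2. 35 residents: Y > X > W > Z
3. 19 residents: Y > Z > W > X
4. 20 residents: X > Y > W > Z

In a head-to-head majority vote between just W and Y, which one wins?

Voters preferring W to Y: 14; preferring Y to W: 74.
Y wins the head-to-head.

Y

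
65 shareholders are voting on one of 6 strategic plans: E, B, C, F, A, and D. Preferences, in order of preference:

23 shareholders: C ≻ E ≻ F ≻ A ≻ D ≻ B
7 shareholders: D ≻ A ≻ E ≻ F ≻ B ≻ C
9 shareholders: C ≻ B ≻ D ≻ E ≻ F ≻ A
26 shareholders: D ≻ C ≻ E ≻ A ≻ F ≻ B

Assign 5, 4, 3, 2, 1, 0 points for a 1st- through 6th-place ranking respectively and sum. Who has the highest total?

C

E: 23·4 + 7·3 + 9·2 + 26·3 = 209
B: 23·0 + 7·1 + 9·4 + 26·0 = 43
C: 23·5 + 7·0 + 9·5 + 26·4 = 264
F: 23·3 + 7·2 + 9·1 + 26·1 = 118
A: 23·2 + 7·4 + 9·0 + 26·2 = 126
D: 23·1 + 7·5 + 9·3 + 26·5 = 215
C has the highest Borda score (264).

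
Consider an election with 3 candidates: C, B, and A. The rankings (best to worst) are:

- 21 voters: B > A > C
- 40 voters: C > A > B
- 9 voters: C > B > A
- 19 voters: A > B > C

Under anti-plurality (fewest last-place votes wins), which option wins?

A

Last-place votes: C 40, B 40, A 9.
A is ranked last by the fewest voters, so A wins.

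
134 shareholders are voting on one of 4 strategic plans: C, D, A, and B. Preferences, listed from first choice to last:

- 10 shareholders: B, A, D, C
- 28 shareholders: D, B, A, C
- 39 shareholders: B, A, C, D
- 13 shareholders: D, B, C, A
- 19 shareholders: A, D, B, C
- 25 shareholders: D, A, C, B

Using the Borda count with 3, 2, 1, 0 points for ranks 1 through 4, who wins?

C: 10·0 + 28·0 + 39·1 + 13·1 + 19·0 + 25·1 = 77
D: 10·1 + 28·3 + 39·0 + 13·3 + 19·2 + 25·3 = 246
A: 10·2 + 28·1 + 39·2 + 13·0 + 19·3 + 25·2 = 233
B: 10·3 + 28·2 + 39·3 + 13·2 + 19·1 + 25·0 = 248
B has the highest Borda score (248).

B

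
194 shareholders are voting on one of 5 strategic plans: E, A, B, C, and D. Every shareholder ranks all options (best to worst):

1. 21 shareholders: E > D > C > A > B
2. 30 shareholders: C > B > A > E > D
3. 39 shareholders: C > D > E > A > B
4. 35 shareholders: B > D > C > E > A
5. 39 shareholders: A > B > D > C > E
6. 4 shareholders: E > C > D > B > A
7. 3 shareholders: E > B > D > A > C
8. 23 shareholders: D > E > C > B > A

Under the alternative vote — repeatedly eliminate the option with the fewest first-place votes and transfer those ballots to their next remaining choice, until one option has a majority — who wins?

C

Round 1: E 28, A 39, B 35, C 69, D 23. Eliminate D.
Round 2: E 51, A 39, B 35, C 69. Eliminate B.
Round 3: E 51, A 39, C 104. C has a majority.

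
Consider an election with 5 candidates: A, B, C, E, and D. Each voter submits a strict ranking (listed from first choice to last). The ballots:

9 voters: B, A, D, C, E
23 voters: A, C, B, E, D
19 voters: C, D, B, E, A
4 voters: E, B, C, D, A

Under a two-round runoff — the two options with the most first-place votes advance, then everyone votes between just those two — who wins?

Round 1 first-place votes: A 23, B 9, C 19, E 4, D 0.
A and C advance.
Runoff: A is preferred to C by 32 voters; C by 23.
A wins the runoff.

A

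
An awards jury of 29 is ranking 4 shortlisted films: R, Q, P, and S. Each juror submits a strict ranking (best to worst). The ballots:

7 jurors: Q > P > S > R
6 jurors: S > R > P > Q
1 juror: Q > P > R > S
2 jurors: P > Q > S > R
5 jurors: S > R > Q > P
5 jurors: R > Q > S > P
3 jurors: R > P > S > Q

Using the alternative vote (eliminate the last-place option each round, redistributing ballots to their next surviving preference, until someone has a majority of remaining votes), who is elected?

Round 1: R 8, Q 8, P 2, S 11. Eliminate P.
Round 2: R 8, Q 10, S 11. Eliminate R.
Round 3: Q 15, S 14. Q has a majority.

Q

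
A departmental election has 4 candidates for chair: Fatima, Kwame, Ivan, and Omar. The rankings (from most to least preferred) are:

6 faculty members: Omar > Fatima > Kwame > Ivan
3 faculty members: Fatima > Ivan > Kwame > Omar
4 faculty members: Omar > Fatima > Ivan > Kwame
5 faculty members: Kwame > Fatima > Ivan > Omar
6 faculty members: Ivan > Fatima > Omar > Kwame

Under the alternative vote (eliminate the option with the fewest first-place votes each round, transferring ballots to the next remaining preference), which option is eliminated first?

Fatima

Round 1: Fatima 3, Kwame 5, Ivan 6, Omar 10. Eliminate Fatima.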